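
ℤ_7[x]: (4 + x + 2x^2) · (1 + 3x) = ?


Expand and collect like terms; reduce coefficients mod 7:
x^0: 4·1 = 4 ≡ 4 (mod 7)
x^1: 4·3 + 1·1 = 13 ≡ 6 (mod 7)
x^2: 1·3 + 2·1 = 5 ≡ 5 (mod 7)
x^3: 2·3 = 6 ≡ 6 (mod 7)
Result: 4 + 6x + 5x^2 + 6x^3

f · g = 4 + 6x + 5x^2 + 6x^3


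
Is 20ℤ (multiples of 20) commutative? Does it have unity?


20ℤ is a commutative ring under +,× but has no multiplicative identity (1 ∉ 20ℤ); it has no zero divisors, but without unity it is not an integral domain
Commutative: Yes
Integral domain: No
Has unity: No

20ℤ (multiples of 20): Commutative=Yes, Unity=No


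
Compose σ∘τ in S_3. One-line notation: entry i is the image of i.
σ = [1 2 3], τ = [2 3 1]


σ∘τ: apply τ first, then σ
1 →τ 2 →σ 2
2 →τ 3 →σ 3
3 →τ 1 →σ 1

σ∘τ = [2 3 1]


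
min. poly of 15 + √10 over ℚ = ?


Let α = 15 + √10. Then α - 15 = √10, so (α - 15)² = 10, giving α² - 30α + 215 = 0. Degree 2 and α ∉ ℚ, so this is the minimal polynomial.

Minimal polynomial: x² - 30x + 215


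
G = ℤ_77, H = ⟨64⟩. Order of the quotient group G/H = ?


|⟨64⟩| = n / gcd(64, 77) = 77 / 1 = 77
H is normal (ℤ_77 is abelian).
|G/H| = |G| / |H| = 77 / 77 = 1

|G/H| = 1


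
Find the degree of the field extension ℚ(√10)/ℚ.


√10 has minimal polynomial x² - 10 (irreducible over ℚ since 10 is squarefree)

[ℚ(√10)/ℚ] = 2


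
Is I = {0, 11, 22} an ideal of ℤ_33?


Check ideal conditions for I = {0, 11, 22} in ℤ_33:
(1) I is an additive subgroup? Yes
(2) For r ∈ ℤ_33 and a ∈ I: r·a ∈ I? Yes

Yes, I is an ideal of ℤ_33


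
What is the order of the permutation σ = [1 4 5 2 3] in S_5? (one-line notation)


Cycle decomposition: (2 4) (3 5)
Cycle lengths: 2, 2
Order = lcm(2, 2) = 2

ord(σ) = 2


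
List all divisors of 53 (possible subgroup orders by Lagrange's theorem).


Lagrange's theorem: |H| divides |G|
|G| = 53
Divisors of 53: 1, 53

Possible subgroup orders: {1, 53}


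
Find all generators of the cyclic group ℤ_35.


g generates ℤ_n iff gcd(g,n) = 1
Prime factors of 35: 5, 7
Generators are g ∈ {1,...,34} not divisible by any of these primes.
Generators: {1, 2, 3, 4, 6, 8, 9, 11, 12, 13, 16, 17, 18, 19, 22, 23, 24, 26, 27, 29, 31, 32, 33, 34}
Number of generators = φ(35) = 24

Generators of ℤ_35 = {1, 2, 3, 4, 6, 8, 9, 11, 12, 13, 16, 17, 18, 19, 22, 23, 24, 26, 27, 29, 31, 32, 33, 34}


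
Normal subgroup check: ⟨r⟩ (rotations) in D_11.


H = ⟨r⟩ (rotations) in D_11
The rotation subgroup ⟨r⟩ has index 2 in D_11, so it is normal

Yes, normal subgroup


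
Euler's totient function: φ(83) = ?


Factor n: 83 = 83
φ(n) = n · ∏(1 - 1/p) over distinct primes p | n
φ(83) = 83 · (1 - 1/83) = 82

φ(83) = 82


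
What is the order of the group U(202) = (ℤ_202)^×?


U(n) is the group of units mod n; |U(n)| = φ(n)
|U(202)| = φ(202) = 100

|U(202) = (ℤ_202)^×| = 100


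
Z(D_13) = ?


Z(G) = {g ∈ G | gx = xg for all x ∈ G}
For odd n, Z(D_n) = {e}: no nontrivial rotation commutes with all reflections

Z(D_13) = {e}


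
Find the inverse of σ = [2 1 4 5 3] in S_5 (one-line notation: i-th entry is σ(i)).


To find σ⁻¹, swap domain and range:
σ(1) = 2 → σ⁻¹(2) = 1
σ(2) = 1 → σ⁻¹(1) = 2
σ(3) = 4 → σ⁻¹(4) = 3
σ(4) = 5 → σ⁻¹(5) = 4
σ(5) = 3 → σ⁻¹(3) = 5

σ⁻¹ = [2 1 5 3 4]


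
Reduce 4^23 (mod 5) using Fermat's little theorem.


Fermat's little theorem: if p is prime and gcd(a,p)=1, then a^(p-1) ≡ 1 (mod p)
p = 5 is prime, gcd(4,5) = 1
Reduce exponent: 23 mod 4 = 3
So 4^23 ≡ 4^3 (mod 5)
4^3 mod 5 = 4

4^23 ≡ 4 (mod 5)


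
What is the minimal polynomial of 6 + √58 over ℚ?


Let α = 6 + √58. Then α - 6 = √58, so (α - 6)² = 58, giving α² - 12α - 22 = 0. Degree 2 and α ∉ ℚ, so this is the minimal polynomial.

Minimal polynomial: x² - 12x - 22


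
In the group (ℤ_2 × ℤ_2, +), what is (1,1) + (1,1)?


Operation: componentwise addition mod (2, 2)
(1,1) + (1,1) = ((a₁+b₁) mod 2, (a₂+b₂) mod 2) with a = (1,1), b = (1,1)

(1,1) + (1,1) = (0,0)


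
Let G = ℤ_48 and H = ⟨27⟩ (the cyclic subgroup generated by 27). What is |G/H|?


|⟨27⟩| = n / gcd(27, 48) = 48 / 3 = 16
H is normal (ℤ_48 is abelian).
|G/H| = |G| / |H| = 48 / 16 = 3

|G/H| = 3


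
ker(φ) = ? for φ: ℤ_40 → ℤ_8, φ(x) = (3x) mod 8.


Kernel = preimage of identity
ker(φ) = {x ∈ ℤ_40 : 3x ≡ 0 (mod 8)}. Since 8 | 40, φ is well-defined. The kernel is the cyclic subgroup ⟨8⟩ of ℤ_40 (order 5), i.e. {0, 8, 16, 24, 32}

ker(φ) = {0, 8, 16, 24, 32}


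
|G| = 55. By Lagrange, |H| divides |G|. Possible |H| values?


Lagrange's theorem: |H| divides |G|
|G| = 55
Divisors of 55: 1, 5, 11, 55

Possible subgroup orders: {1, 5, 11, 55}


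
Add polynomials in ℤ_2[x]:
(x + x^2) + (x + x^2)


Add coefficients mod 2:
x^0: 0 + 0 = 0 (mod 2)
x^1: 1 + 1 = 0 (mod 2)
x^2: 1 + 1 = 0 (mod 2)
Result: 0

f + g = 0


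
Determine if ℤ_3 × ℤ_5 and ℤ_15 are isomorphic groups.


Comparing ℤ_3 × ℤ_5 and ℤ_15:
gcd(3,5) = 1, so ℤ_3 × ℤ_5 ≅ ℤ_15 (CRT)

Yes, ℤ_3 × ℤ_5 ≅ ℤ_15


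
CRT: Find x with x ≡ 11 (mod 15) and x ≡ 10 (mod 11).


m₁ = 15, m₂ = 11, gcd = 1, so CRT applies. M = m₁·m₂ = 165
Let M₁ = M/m₁ = 11, M₂ = M/m₂ = 15
Find y₁ ≡ M₁⁻¹ (mod m₁): 11⁻¹ ≡ 11 (mod 15)
Find y₂ ≡ M₂⁻¹ (mod m₂): 15⁻¹ ≡ 3 (mod 11)
x = a₁·M₁·y₁ + a₂·M₂·y₂ = 11·11·11 + 10·15·3 = 1781
Reduce mod 165: x ≡ 131
Check: 131 mod 15 = 11 ✓, 131 mod 11 = 10 ✓

x ≡ 131 (mod 165)


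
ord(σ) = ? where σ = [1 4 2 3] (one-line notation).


Cycle decomposition: (2 4 3)
Cycle lengths: 3
Order = lcm(3) = 3

ord(σ) = 3


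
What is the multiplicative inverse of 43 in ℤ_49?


Use the extended Euclidean algorithm to write 1 = 43·s + 49·t; then s mod 49 is the inverse.
Euclidean algorithm:
  43 = 0·49 + 43
  49 = 1·43 + 6
  43 = 7·6 + 1
  6 = 6·1 + 0
gcd(43,49) = 1
Back-substitution gives: 43·(8) + 49·(-7) = 1
So 43⁻¹ ≡ 8 ≡ 8 (mod 49)
Check: 43 × 8 = 344 ≡ 1 (mod 49) ✓

43⁻¹ ≡ 8 (mod 49)


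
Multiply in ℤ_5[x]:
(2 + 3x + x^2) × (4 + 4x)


Expand and collect like terms; reduce coefficients mod 5:
x^0: 2·4 = 8 ≡ 3 (mod 5)
x^1: 2·4 + 3·4 = 20 ≡ 0 (mod 5)
x^2: 3·4 + 1·4 = 16 ≡ 1 (mod 5)
x^3: 1·4 = 4 ≡ 4 (mod 5)
Result: 3 + x^2 + 4x^3

f · g = 3 + x^2 + 4x^3


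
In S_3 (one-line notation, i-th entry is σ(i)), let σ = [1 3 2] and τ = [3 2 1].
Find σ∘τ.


σ∘τ: apply τ first, then σ
1 →τ 3 →σ 2
2 →τ 2 →σ 3
3 →τ 1 →σ 1

σ∘τ = [2 3 1]


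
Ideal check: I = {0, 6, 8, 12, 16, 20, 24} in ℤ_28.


Check ideal conditions for I = {0, 6, 8, 12, 16, 20, 24} in ℤ_28:
(1) I is an additive subgroup? No
(2) For r ∈ ℤ_28 and a ∈ I: r·a ∈ I? No  [counterexample: r=2, a=16, r·a mod 28 = 4 ∉ I]

No, I is not an ideal of ℤ_28


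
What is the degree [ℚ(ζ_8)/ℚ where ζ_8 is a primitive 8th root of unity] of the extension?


[ℚ(ζ_n):ℚ] = deg Φ_n(x) = φ(n). Here φ(8) = 4

[ℚ(ζ_8)/ℚ where ζ_8 is a primitive 8th root of unity] = 4


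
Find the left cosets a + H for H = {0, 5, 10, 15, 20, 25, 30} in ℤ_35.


H = {0, 5, 10, 15, 20, 25, 30}, |H| = 7
Number of cosets = |G|/|H| = 35/7 = 5
0 + H = {0, 5, 10, 15, 20, 25, 30}
1 + H = {1, 6, 11, 16, 21, 26, 31}
2 + H = {2, 7, 12, 17, 22, 27, 32}
3 + H = {3, 8, 13, 18, 23, 28, 33}
4 + H = {4, 9, 14, 19, 24, 29, 34}

Cosets: 0+H={0,5,10,15,20,25,30}; 1+H={1,6,11,16,21,26,31}; 2+H={2,7,12,17,22,27,32}; 3+H={3,8,13,18,23,28,33}; 4+H={4,9,14,19,24,29,34}


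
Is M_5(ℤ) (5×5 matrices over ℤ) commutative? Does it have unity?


Matrix multiplication is non-commutative for n ≥ 2; the identity matrix I is the unity; singular matrices give zero divisors, so not an integral domain
Commutative: No
Integral domain: No
Has unity: Yes

M_5(ℤ) (5×5 matrices over ℤ): Commutative=No, Unity=Yes


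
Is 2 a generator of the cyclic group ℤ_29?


g generates ℤ_n iff gcd(g, n) = 1
gcd(2, 29) = 1
Since gcd = 1, 2 is a generator.

Yes, 2 generates ℤ_29


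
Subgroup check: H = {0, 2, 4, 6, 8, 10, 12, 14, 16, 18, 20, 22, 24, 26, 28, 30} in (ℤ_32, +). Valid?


Subgroup test for H = {0, 2, 4, 6, 8, 10, 12, 14, 16, 18, 20, 22, 24, 26, 28, 30} in (ℤ_32, +):
(1) 0 ∈ H? Yes
(2) Closure: for all a,b ∈ H, (a+b) mod 32 ∈ H? Yes
(3) Inverses: for all a ∈ H, -a mod 32 ∈ H? Yes

Yes, H is a subgroup of ℤ_32


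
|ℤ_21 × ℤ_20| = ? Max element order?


|ℤ_21 × ℤ_20| = 21 × 20 = 420
Max element order = lcm(21,20) = 420
Cyclic? Yes (gcd=1)

|ℤ_21×ℤ_20| = 420, max element order = 420


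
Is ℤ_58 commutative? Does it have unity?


ℤ_58 is a commutative ring with unity 1; 58 = 2×29 is composite, so 2·29 ≡ 0 gives zero divisors (not an integral domain)
Commutative: Yes
Integral domain: No
Has unity: Yes

ℤ_58: Commutative=Yes, Unity=Yes


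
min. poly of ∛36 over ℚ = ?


∛36 satisfies x³ - 36 = 0, irreducible over ℚ (no rational root; 36 is not a perfect cube)

Minimal polynomial: x³ - 36


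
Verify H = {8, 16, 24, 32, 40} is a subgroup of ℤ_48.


Subgroup test for H = {8, 16, 24, 32, 40} in (ℤ_48, +):
(1) 0 ∈ H? No
(2) Closure: for all a,b ∈ H, (a+b) mod 48 ∈ H? No  [counterexample: 8 + 40 = 0 ∉ H]
(3) Inverses: for all a ∈ H, -a mod 48 ∈ H? Yes

No, H is not a subgroup of ℤ_48


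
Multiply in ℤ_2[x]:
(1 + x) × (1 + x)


Expand and collect like terms; reduce coefficients mod 2:
x^0: 1·1 = 1 ≡ 1 (mod 2)
x^1: 1·1 + 1·1 = 2 ≡ 0 (mod 2)
x^2: 1·1 = 1 ≡ 1 (mod 2)
Result: 1 + x^2

f · g = 1 + x^2


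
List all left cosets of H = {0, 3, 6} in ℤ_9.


H = {0, 3, 6}, |H| = 3
Number of cosets = |G|/|H| = 9/3 = 3
0 + H = {0, 3, 6}
1 + H = {1, 4, 7}
2 + H = {2, 5, 8}

Cosets: 0+H={0,3,6}; 1+H={1,4,7}; 2+H={2,5,8}


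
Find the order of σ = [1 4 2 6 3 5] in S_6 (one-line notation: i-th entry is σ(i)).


Cycle decomposition: (2 4 6 5 3)
Cycle lengths: 5
Order = lcm(5) = 5

ord(σ) = 5


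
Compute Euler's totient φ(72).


Factor n: 72 = 2^3 × 3^2
φ(n) = n · ∏(1 - 1/p) over distinct primes p | n
φ(72) = 72 · (1 - 1/2) · (1 - 1/3) = 24

φ(72) = 24


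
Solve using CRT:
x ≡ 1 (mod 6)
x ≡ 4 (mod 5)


m₁ = 6, m₂ = 5, gcd = 1, so CRT applies. M = m₁·m₂ = 30
Let M₁ = M/m₁ = 5, M₂ = M/m₂ = 6
Find y₁ ≡ M₁⁻¹ (mod m₁): 5⁻¹ ≡ 5 (mod 6)
Find y₂ ≡ M₂⁻¹ (mod m₂): 6⁻¹ ≡ 1 (mod 5)
x = a₁·M₁·y₁ + a₂·M₂·y₂ = 1·5·5 + 4·6·1 = 49
Reduce mod 30: x ≡ 19
Check: 19 mod 6 = 1 ✓, 19 mod 5 = 4 ✓

x ≡ 19 (mod 30)


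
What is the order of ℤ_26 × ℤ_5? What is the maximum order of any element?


|ℤ_26 × ℤ_5| = 26 × 5 = 130
Max element order = lcm(26,5) = 130
Cyclic? Yes (gcd=1)

|ℤ_26×ℤ_5| = 130, max element order = 130


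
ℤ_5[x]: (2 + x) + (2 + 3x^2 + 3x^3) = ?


Add coefficients mod 5:
x^0: 2 + 2 = 4 (mod 5)
x^1: 1 + 0 = 1 (mod 5)
x^2: 0 + 3 = 3 (mod 5)
x^3: 0 + 3 = 3 (mod 5)
Result: 4 + x + 3x^2 + 3x^3

f + g = 4 + x + 3x^2 + 3x^3


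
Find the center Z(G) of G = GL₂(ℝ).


Z(G) = {g ∈ G | gx = xg for all x ∈ G}
Only scalar multiples of the identity commute with all invertible matrices

Z(GL₂(ℝ)) = {aI : a ∈ ℝ, a ≠ 0}


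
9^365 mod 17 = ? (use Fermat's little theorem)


Fermat's little theorem: if p is prime and gcd(a,p)=1, then a^(p-1) ≡ 1 (mod p)
p = 17 is prime, gcd(9,17) = 1
Reduce exponent: 365 mod 16 = 13
So 9^365 ≡ 9^13 (mod 17)
9^13 mod 17 = 8

9^365 ≡ 8 (mod 17)


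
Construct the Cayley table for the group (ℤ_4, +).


Elements: {0, 1, 2, 3}
Operation: addition mod 4
Entry (a, b) = (a + b) mod 4

Cayley table:
  | 0 | 1 | 2 | 3
0 | 0 | 1 | 2 | 3
1 | 1 | 2 | 3 | 0
2 | 2 | 3 | 0 | 1
3 | 3 | 0 | 1 | 2


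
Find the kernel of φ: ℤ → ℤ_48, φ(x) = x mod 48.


Kernel = preimage of identity
ker(φ) = {x ∈ ℤ : x ≡ 0 (mod 48)} = 48ℤ = {0, ±48, ±96, ...}

ker(φ) = 48ℤ


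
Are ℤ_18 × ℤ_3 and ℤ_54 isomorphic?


Comparing ℤ_18 × ℤ_3 and ℤ_54:
gcd(18,3) = 3 ≠ 1. Max element order in ℤ_18×ℤ_3 is lcm(18,3) = 18 < 54, so it has no element of order 54

No, ℤ_18 × ℤ_3 ≇ ℤ_54


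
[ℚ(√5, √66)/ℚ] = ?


[ℚ(√5,√66):ℚ] = [ℚ(√5,√66):ℚ(√5)]·[ℚ(√5):ℚ] = 2·2 = 4

[ℚ(√5, √66)/ℚ] = 4


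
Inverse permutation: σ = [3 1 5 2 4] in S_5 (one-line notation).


To find σ⁻¹, swap domain and range:
σ(1) = 3 → σ⁻¹(3) = 1
σ(2) = 1 → σ⁻¹(1) = 2
σ(3) = 5 → σ⁻¹(5) = 3
σ(4) = 2 → σ⁻¹(2) = 4
σ(5) = 4 → σ⁻¹(4) = 5

σ⁻¹ = [2 4 1 5 3]


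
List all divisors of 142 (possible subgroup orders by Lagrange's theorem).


Lagrange's theorem: |H| divides |G|
|G| = 142
Divisors of 142: 1, 2, 71, 142

Possible subgroup orders: {1, 2, 71, 142}


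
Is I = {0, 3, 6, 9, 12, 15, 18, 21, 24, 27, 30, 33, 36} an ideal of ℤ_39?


Check ideal conditions for I = {0, 3, 6, 9, 12, 15, 18, 21, 24, 27, 30, 33, 36} in ℤ_39:
(1) I is an additive subgroup? Yes
(2) For r ∈ ℤ_39 and a ∈ I: r·a ∈ I? Yes

Yes, I is an ideal of ℤ_39


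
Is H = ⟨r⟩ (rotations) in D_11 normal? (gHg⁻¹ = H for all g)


H = ⟨r⟩ (rotations) in D_11
The rotation subgroup ⟨r⟩ has index 2 in D_11, so it is normal

Yes, normal subgroup


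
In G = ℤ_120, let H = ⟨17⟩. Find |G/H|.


|⟨17⟩| = n / gcd(17, 120) = 120 / 1 = 120
H is normal (ℤ_120 is abelian).
|G/H| = |G| / |H| = 120 / 120 = 1

|G/H| = 1


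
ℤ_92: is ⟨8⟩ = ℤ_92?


g generates ℤ_n iff gcd(g, n) = 1
gcd(8, 92) = 4
Since gcd = 4 ≠ 1, ⟨8⟩ has order 23 < 92, so 8 is not a generator.

No, 8 does not generate ℤ_92


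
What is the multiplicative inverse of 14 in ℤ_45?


Use the extended Euclidean algorithm to write 1 = 14·s + 45·t; then s mod 45 is the inverse.
Euclidean algorithm:
  14 = 0·45 + 14
  45 = 3·14 + 3
  14 = 4·3 + 2
  3 = 1·2 + 1
  2 = 2·1 + 0
gcd(14,45) = 1
Back-substitution gives: 14·(-16) + 45·(5) = 1
So 14⁻¹ ≡ -16 ≡ 29 (mod 45)
Check: 14 × 29 = 406 ≡ 1 (mod 45) ✓

14⁻¹ ≡ 29 (mod 45)


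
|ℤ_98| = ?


ℤ_n has n elements.

|ℤ_98| = 98


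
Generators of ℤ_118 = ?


g generates ℤ_n iff gcd(g,n) = 1
Prime factors of 118: 2, 59
Generators are g ∈ {1,...,117} not divisible by any of these primes.
Generators: {1, 3, 5, 7, 9, 11, 13, 15, 17, 19, 21, 23, 25, 27, 29, 31, 33, 35, 37, 39, 41, 43, 45, 47, 49, 51, 53, 55, 57, 61, 63, 65, 67, 69, 71, 73, 75, 77, 79, 81, 83, 85, 87, 89, 91, 93, 95, 97, 99, 101, 103, 105, 107, 109, 111, 113, 115, 117}
Number of generators = φ(118) = 58

Generators of ℤ_118 = {1, 3, 5, 7, 9, 11, 13, 15, 17, 19, 21, 23, 25, 27, 29, 31, 33, 35, 37, 39, 41, 43, 45, 47, 49, 51, 53, 55, 57, 61, 63, 65, 67, 69, 71, 73, 75, 77, 79, 81, 83, 85, 87, 89, 91, 93, 95, 97, 99, 101, 103, 105, 107, 109, 111, 113, 115, 117}


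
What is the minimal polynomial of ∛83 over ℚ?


∛83 satisfies x³ - 83 = 0, irreducible over ℚ (no rational root; 83 is not a perfect cube)

Minimal polynomial: x³ - 83


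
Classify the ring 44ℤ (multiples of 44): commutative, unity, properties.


44ℤ is a commutative ring under +,× but has no multiplicative identity (1 ∉ 44ℤ); it has no zero divisors, but without unity it is not an integral domain
Commutative: Yes
Integral domain: No
Has unity: No

44ℤ (multiples of 44): Commutative=Yes, Unity=No


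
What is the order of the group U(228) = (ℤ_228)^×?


U(n) is the group of units mod n; |U(n)| = φ(n)
|U(228)| = φ(228) = 72

|U(228) = (ℤ_228)^×| = 72


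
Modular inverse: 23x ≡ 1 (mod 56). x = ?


Use the extended Euclidean algorithm to write 1 = 23·s + 56·t; then s mod 56 is the inverse.
Euclidean algorithm:
  23 = 0·56 + 23
  56 = 2·23 + 10
  23 = 2·10 + 3
  10 = 3·3 + 1
  3 = 3·1 + 0
gcd(23,56) = 1
Back-substitution gives: 23·(-17) + 56·(7) = 1
So 23⁻¹ ≡ -17 ≡ 39 (mod 56)
Check: 23 × 39 = 897 ≡ 1 (mod 56) ✓

23⁻¹ ≡ 39 (mod 56)


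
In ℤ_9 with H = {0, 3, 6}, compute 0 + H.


0 + H = {0 + h (mod 9) : h ∈ H}
0+0=0, 0+3=3, 0+6=6

0 + H = {0, 3, 6}


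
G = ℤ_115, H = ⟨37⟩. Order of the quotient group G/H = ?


|⟨37⟩| = n / gcd(37, 115) = 115 / 1 = 115
H is normal (ℤ_115 is abelian).
|G/H| = |G| / |H| = 115 / 115 = 1

|G/H| = 1


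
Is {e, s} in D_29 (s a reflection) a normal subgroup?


H = {e, s} in D_29 (s a reflection)
r·s·r⁻¹ = sr⁻² ≠ s for n ≥ 3, so {e, s} is not closed under conjugation

No, not a normal subgroup


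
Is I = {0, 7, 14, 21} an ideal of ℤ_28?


Check ideal conditions for I = {0, 7, 14, 21} in ℤ_28:
(1) I is an additive subgroup? Yes
(2) For r ∈ ℤ_28 and a ∈ I: r·a ∈ I? Yes

Yes, I is an ideal of ℤ_28


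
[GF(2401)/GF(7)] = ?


GF(2401) = GF(7^4), so the extension degree is 4

[GF(2401)/GF(7)] = 4


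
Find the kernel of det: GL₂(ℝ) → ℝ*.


Kernel = preimage of identity
ker(det) = {A | det(A) = 1} = SL₂(ℝ)

ker(det) = SL₂(ℝ)


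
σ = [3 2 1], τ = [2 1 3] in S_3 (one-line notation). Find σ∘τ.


σ∘τ: apply τ first, then σ
1 →τ 2 →σ 2
2 →τ 1 →σ 3
3 →τ 3 →σ 1

σ∘τ = [2 3 1]


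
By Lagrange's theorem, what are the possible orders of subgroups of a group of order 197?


Lagrange's theorem: |H| divides |G|
|G| = 197
Divisors of 197: 1, 197

Possible subgroup orders: {1, 197}


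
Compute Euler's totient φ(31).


Factor n: 31 = 31
φ(n) = n · ∏(1 - 1/p) over distinct primes p | n
φ(31) = 31 · (1 - 1/31) = 30

φ(31) = 30


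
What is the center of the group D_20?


Z(G) = {g ∈ G | gx = xg for all x ∈ G}
For even n, Z(D_n) = {e, r^(n/2)}: the 180° rotation r^10 commutes with every reflection and rotation

Z(D_20) = {e, r^10}


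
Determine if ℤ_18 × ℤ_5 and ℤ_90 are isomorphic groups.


Comparing ℤ_18 × ℤ_5 and ℤ_90:
gcd(18,5) = 1, so ℤ_18 × ℤ_5 ≅ ℤ_90 (CRT)

Yes, ℤ_18 × ℤ_5 ≅ ℤ_90


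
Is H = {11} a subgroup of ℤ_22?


Subgroup test for H = {11} in (ℤ_22, +):
(1) 0 ∈ H? No
(2) Closure: for all a,b ∈ H, (a+b) mod 22 ∈ H? No  [counterexample: 11 + 11 = 0 ∉ H]
(3) Inverses: for all a ∈ H, -a mod 22 ∈ H? Yes

No, H is not a subgroup of ℤ_22


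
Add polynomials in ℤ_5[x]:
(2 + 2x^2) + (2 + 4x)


Add coefficients mod 5:
x^0: 2 + 2 = 4 (mod 5)
x^1: 0 + 4 = 4 (mod 5)
x^2: 2 + 0 = 2 (mod 5)
Result: 4 + 4x + 2x^2

f + g = 4 + 4x + 2x^2


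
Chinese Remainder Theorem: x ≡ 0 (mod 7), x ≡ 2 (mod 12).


m₁ = 7, m₂ = 12, gcd = 1, so CRT applies. M = m₁·m₂ = 84
Let M₁ = M/m₁ = 12, M₂ = M/m₂ = 7
Find y₁ ≡ M₁⁻¹ (mod m₁): 12⁻¹ ≡ 3 (mod 7)
Find y₂ ≡ M₂⁻¹ (mod m₂): 7⁻¹ ≡ 7 (mod 12)
x = a₁·M₁·y₁ + a₂·M₂·y₂ = 0·12·3 + 2·7·7 = 98
Reduce mod 84: x ≡ 14
Check: 14 mod 7 = 0 ✓, 14 mod 12 = 2 ✓

x ≡ 14 (mod 84)


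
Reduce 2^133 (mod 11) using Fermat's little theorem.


Fermat's little theorem: if p is prime and gcd(a,p)=1, then a^(p-1) ≡ 1 (mod p)
p = 11 is prime, gcd(2,11) = 1
Reduce exponent: 133 mod 10 = 3
So 2^133 ≡ 2^3 (mod 11)
2^3 mod 11 = 8

2^133 ≡ 8 (mod 11)


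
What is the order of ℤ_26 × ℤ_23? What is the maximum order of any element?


|ℤ_26 × ℤ_23| = 26 × 23 = 598
Max element order = lcm(26,23) = 598
Cyclic? Yes (gcd=1)

|ℤ_26×ℤ_23| = 598, max element order = 598


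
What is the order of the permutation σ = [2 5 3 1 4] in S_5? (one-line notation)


Cycle decomposition: (1 2 5 4)
Cycle lengths: 4
Order = lcm(4) = 4

ord(σ) = 4


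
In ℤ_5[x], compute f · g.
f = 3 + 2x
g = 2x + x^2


Expand and collect like terms; reduce coefficients mod 5:
x^0: 3·0 = 0 ≡ 0 (mod 5)
x^1: 3·2 + 2·0 = 6 ≡ 1 (mod 5)
x^2: 3·1 + 2·2 = 7 ≡ 2 (mod 5)
x^3: 2·1 = 2 ≡ 2 (mod 5)
Result: x + 2x^2 + 2x^3

f · g = x + 2x^2 + 2x^3


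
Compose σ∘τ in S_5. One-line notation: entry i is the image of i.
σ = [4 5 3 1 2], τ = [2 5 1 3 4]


σ∘τ: apply τ first, then σ
1 →τ 2 →σ 5
2 →τ 5 →σ 2
3 →τ 1 →σ 4
4 →τ 3 →σ 3
5 →τ 4 →σ 1

σ∘τ = [5 2 4 3 1]


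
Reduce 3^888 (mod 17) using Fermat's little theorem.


Fermat's little theorem: if p is prime and gcd(a,p)=1, then a^(p-1) ≡ 1 (mod p)
p = 17 is prime, gcd(3,17) = 1
Reduce exponent: 888 mod 16 = 8
So 3^888 ≡ 3^8 (mod 17)
3^8 mod 17 = 16

3^888 ≡ 16 (mod 17)


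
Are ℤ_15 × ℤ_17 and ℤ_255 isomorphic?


Comparing ℤ_15 × ℤ_17 and ℤ_255:
gcd(15,17) = 1, so ℤ_15 × ℤ_17 ≅ ℤ_255 (CRT)

Yes, ℤ_15 × ℤ_17 ≅ ℤ_255


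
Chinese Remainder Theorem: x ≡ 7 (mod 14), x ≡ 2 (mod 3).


m₁ = 14, m₂ = 3, gcd = 1, so CRT applies. M = m₁·m₂ = 42
Let M₁ = M/m₁ = 3, M₂ = M/m₂ = 14
Find y₁ ≡ M₁⁻¹ (mod m₁): 3⁻¹ ≡ 5 (mod 14)
Find y₂ ≡ M₂⁻¹ (mod m₂): 14⁻¹ ≡ 2 (mod 3)
x = a₁·M₁·y₁ + a₂·M₂·y₂ = 7·3·5 + 2·14·2 = 161
Reduce mod 42: x ≡ 35
Check: 35 mod 14 = 7 ✓, 35 mod 3 = 2 ✓

x ≡ 35 (mod 42)


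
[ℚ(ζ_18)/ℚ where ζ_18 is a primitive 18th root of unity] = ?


[ℚ(ζ_n):ℚ] = deg Φ_n(x) = φ(n). Here φ(18) = 6

[ℚ(ζ_18)/ℚ where ζ_18 is a primitive 18th root of unity] = 6


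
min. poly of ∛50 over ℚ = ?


∛50 satisfies x³ - 50 = 0, irreducible over ℚ (no rational root; 50 is not a perfect cube)

Minimal polynomial: x³ - 50


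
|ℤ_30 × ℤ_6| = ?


|A × B| = |A| · |B|
|ℤ_30 × ℤ_6| = 30 × 6 = 180

|ℤ_30 × ℤ_6| = 180


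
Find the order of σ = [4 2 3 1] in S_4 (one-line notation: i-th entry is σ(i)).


Cycle decomposition: (1 4)
Cycle lengths: 2
Order = lcm(2) = 2

ord(σ) = 2


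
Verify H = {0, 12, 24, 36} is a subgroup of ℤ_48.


Subgroup test for H = {0, 12, 24, 36} in (ℤ_48, +):
(1) 0 ∈ H? Yes
(2) Closure: for all a,b ∈ H, (a+b) mod 48 ∈ H? Yes
(3) Inverses: for all a ∈ H, -a mod 48 ∈ H? Yes

Yes, H is a subgroup of ℤ_48


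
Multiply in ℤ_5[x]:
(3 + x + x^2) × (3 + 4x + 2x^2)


Expand and collect like terms; reduce coefficients mod 5:
x^0: 3·3 = 9 ≡ 4 (mod 5)
x^1: 3·4 + 1·3 = 15 ≡ 0 (mod 5)
x^2: 3·2 + 1·4 + 1·3 = 13 ≡ 3 (mod 5)
x^3: 1·2 + 1·4 = 6 ≡ 1 (mod 5)
x^4: 1·2 = 2 ≡ 2 (mod 5)
Result: 4 + 3x^2 + x^3 + 2x^4

f · g = 4 + 3x^2 + x^3 + 2x^4


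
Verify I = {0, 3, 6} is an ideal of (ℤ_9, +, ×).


Check ideal conditions for I = {0, 3, 6} in ℤ_9:
(1) I is an additive subgroup? Yes
(2) For r ∈ ℤ_9 and a ∈ I: r·a ∈ I? Yes

Yes, I is an ideal of ℤ_9


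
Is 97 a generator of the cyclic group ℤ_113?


g generates ℤ_n iff gcd(g, n) = 1
gcd(97, 113) = 1
Since gcd = 1, 97 is a generator.

Yes, 97 generates ℤ_113


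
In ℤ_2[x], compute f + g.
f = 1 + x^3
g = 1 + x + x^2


Add coefficients mod 2:
x^0: 1 + 1 = 0 (mod 2)
x^1: 0 + 1 = 1 (mod 2)
x^2: 0 + 1 = 1 (mod 2)
x^3: 1 + 0 = 1 (mod 2)
Result: x + x^2 + x^3

f + g = x + x^2 + x^3


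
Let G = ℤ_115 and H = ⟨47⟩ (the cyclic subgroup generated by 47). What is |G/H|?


|⟨47⟩| = n / gcd(47, 115) = 115 / 1 = 115
H is normal (ℤ_115 is abelian).
|G/H| = |G| / |H| = 115 / 115 = 1

|G/H| = 1


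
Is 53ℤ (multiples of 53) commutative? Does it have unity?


53ℤ is a commutative ring under +,× but has no multiplicative identity (1 ∉ 53ℤ); it has no zero divisors, but without unity it is not an integral domain
Commutative: Yes
Integral domain: No
Has unity: No

53ℤ (multiples of 53): Commutative=Yes, Unity=No


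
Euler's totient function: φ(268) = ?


Factor n: 268 = 2^2 × 67
φ(n) = n · ∏(1 - 1/p) over distinct primes p | n
φ(268) = 268 · (1 - 1/2) · (1 - 1/67) = 132

φ(268) = 132


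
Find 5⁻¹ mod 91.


Use the extended Euclidean algorithm to write 1 = 5·s + 91·t; then s mod 91 is the inverse.
Euclidean algorithm:
  5 = 0·91 + 5
  91 = 18·5 + 1
  5 = 5·1 + 0
gcd(5,91) = 1
Back-substitution gives: 5·(-18) + 91·(1) = 1
So 5⁻¹ ≡ -18 ≡ 73 (mod 91)
Check: 5 × 73 = 365 ≡ 1 (mod 91) ✓

5⁻¹ ≡ 73 (mod 91)


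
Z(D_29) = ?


Z(G) = {g ∈ G | gx = xg for all x ∈ G}
For odd n, Z(D_n) = {e}: no nontrivial rotation commutes with all reflections

Z(D_29) = {e}


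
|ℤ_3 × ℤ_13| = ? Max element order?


|ℤ_3 × ℤ_13| = 3 × 13 = 39
Max element order = lcm(3,13) = 39
Cyclic? Yes (gcd=1)

|ℤ_3×ℤ_13| = 39, max element order = 39


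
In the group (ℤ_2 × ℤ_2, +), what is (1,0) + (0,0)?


Operation: componentwise addition mod (2, 2)
(1,0) + (0,0) = ((a₁+b₁) mod 2, (a₂+b₂) mod 2) with a = (1,0), b = (0,0)

(1,0) + (0,0) = (1,0)


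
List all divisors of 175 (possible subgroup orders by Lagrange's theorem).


Lagrange's theorem: |H| divides |G|
|G| = 175
Divisors of 175: 1, 5, 7, 25, 35, 175

Possible subgroup orders: {1, 5, 7, 25, 35, 175}


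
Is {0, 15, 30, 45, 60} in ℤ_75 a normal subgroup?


H = {0, 15, 30, 45, 60} in ℤ_75
ℤ_75 is abelian; every subgroup of an abelian group is normal

Yes, normal subgroup


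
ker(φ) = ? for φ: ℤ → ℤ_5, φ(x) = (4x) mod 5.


Kernel = preimage of identity
ker(φ) = {x ∈ ℤ : 4x ≡ 0 (mod 5)}. gcd(4,5) = 1, so 4x ≡ 0 (mod 5) ⟺ x ≡ 0 (mod 5/1 = 5). Hence ker(φ) = 5ℤ

ker(φ) = 5ℤ


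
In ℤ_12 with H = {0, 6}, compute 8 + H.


8 + H = {8 + h (mod 12) : h ∈ H}
8+0=8, 8+6=2
8 + H = {2, 8} = 2 + H

8 + H = {2, 8}


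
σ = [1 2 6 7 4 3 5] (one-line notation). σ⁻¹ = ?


To find σ⁻¹, swap domain and range:
σ(1) = 1 → σ⁻¹(1) = 1
σ(2) = 2 → σ⁻¹(2) = 2
σ(3) = 6 → σ⁻¹(6) = 3
σ(4) = 7 → σ⁻¹(7) = 4
σ(5) = 4 → σ⁻¹(4) = 5
σ(6) = 3 → σ⁻¹(3) = 6
σ(7) = 5 → σ⁻¹(5) = 7

σ⁻¹ = [1 2 6 5 7 3 4]


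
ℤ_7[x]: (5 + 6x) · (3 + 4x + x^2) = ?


Expand and collect like terms; reduce coefficients mod 7:
x^0: 5·3 = 15 ≡ 1 (mod 7)
x^1: 5·4 + 6·3 = 38 ≡ 3 (mod 7)
x^2: 5·1 + 6·4 = 29 ≡ 1 (mod 7)
x^3: 6·1 = 6 ≡ 6 (mod 7)
Result: 1 + 3x + x^2 + 6x^3

f · g = 1 + 3x + x^2 + 6x^3


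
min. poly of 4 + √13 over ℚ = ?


Let α = 4 + √13. Then α - 4 = √13, so (α - 4)² = 13, giving α² - 8α + 3 = 0. Degree 2 and α ∉ ℚ, so this is the minimal polynomial.

Minimal polynomial: x² - 8x + 3


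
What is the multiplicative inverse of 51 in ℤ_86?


Use the extended Euclidean algorithm to write 1 = 51·s + 86·t; then s mod 86 is the inverse.
Euclidean algorithm:
  51 = 0·86 + 51
  86 = 1·51 + 35
  51 = 1·35 + 16
  35 = 2·16 + 3
  16 = 5·3 + 1
  3 = 3·1 + 0
gcd(51,86) = 1
Back-substitution gives: 51·(27) + 86·(-16) = 1
So 51⁻¹ ≡ 27 ≡ 27 (mod 86)
Check: 51 × 27 = 1377 ≡ 1 (mod 86) ✓

51⁻¹ ≡ 27 (mod 86)


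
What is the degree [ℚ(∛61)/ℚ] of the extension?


∛61 has minimal polynomial x³ - 61 (irreducible over ℚ since 61 is not a perfect cube)

[ℚ(∛61)/ℚ] = 3


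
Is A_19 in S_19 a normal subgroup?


H = A_19 in S_19
A_19 has index 2 in S_19, and every subgroup of index 2 is normal

Yes, normal subgroup


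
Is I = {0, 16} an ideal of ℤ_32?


Check ideal conditions for I = {0, 16} in ℤ_32:
(1) I is an additive subgroup? Yes
(2) For r ∈ ℤ_32 and a ∈ I: r·a ∈ I? Yes

Yes, I is an ideal of ℤ_32


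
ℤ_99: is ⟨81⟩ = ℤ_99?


g generates ℤ_n iff gcd(g, n) = 1
gcd(81, 99) = 9
Since gcd = 9 ≠ 1, ⟨81⟩ has order 11 < 99, so 81 is not a generator.

No, 81 does not generate ℤ_99


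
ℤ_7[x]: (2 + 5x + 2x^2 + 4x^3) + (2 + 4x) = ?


Add coefficients mod 7:
x^0: 2 + 2 = 4 (mod 7)
x^1: 5 + 4 = 2 (mod 7)
x^2: 2 + 0 = 2 (mod 7)
x^3: 4 + 0 = 4 (mod 7)
Result: 4 + 2x + 2x^2 + 4x^3

f + g = 4 + 2x + 2x^2 + 4x^3


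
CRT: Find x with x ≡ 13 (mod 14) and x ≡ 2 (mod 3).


m₁ = 14, m₂ = 3, gcd = 1, so CRT applies. M = m₁·m₂ = 42
Let M₁ = M/m₁ = 3, M₂ = M/m₂ = 14
Find y₁ ≡ M₁⁻¹ (mod m₁): 3⁻¹ ≡ 5 (mod 14)
Find y₂ ≡ M₂⁻¹ (mod m₂): 14⁻¹ ≡ 2 (mod 3)
x = a₁·M₁·y₁ + a₂·M₂·y₂ = 13·3·5 + 2·14·2 = 251
Reduce mod 42: x ≡ 41
Check: 41 mod 14 = 13 ✓, 41 mod 3 = 2 ✓

x ≡ 41 (mod 42)


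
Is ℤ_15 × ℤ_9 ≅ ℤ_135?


Comparing ℤ_15 × ℤ_9 and ℤ_135:
gcd(15,9) = 3 ≠ 1. Max element order in ℤ_15×ℤ_9 is lcm(15,9) = 45 < 135, so it has no element of order 135

No, ℤ_15 × ℤ_9 ≇ ℤ_135


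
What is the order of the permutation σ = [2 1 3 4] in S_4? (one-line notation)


Cycle decomposition: (1 2)
Cycle lengths: 2
Order = lcm(2) = 2

ord(σ) = 2


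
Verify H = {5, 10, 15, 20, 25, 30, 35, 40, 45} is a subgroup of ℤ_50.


Subgroup test for H = {5, 10, 15, 20, 25, 30, 35, 40, 45} in (ℤ_50, +):
(1) 0 ∈ H? No
(2) Closure: for all a,b ∈ H, (a+b) mod 50 ∈ H? No  [counterexample: 5 + 45 = 0 ∉ H]
(3) Inverses: for all a ∈ H, -a mod 50 ∈ H? Yes

No, H is not a subgroup of ℤ_50


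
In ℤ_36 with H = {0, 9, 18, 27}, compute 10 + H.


10 + H = {10 + h (mod 36) : h ∈ H}
10+0=10, 10+9=19, 10+18=28, 10+27=1
10 + H = {1, 10, 19, 28} = 1 + H

10 + H = {1, 10, 19, 28}


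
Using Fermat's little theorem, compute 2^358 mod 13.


Fermat's little theorem: if p is prime and gcd(a,p)=1, then a^(p-1) ≡ 1 (mod p)
p = 13 is prime, gcd(2,13) = 1
Reduce exponent: 358 mod 12 = 10
So 2^358 ≡ 2^10 (mod 13)
2^10 mod 13 = 10

2^358 ≡ 10 (mod 13)


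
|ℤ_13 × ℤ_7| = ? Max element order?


|ℤ_13 × ℤ_7| = 13 × 7 = 91
Max element order = lcm(13,7) = 91
Cyclic? Yes (gcd=1)

|ℤ_13×ℤ_7| = 91, max element order = 91


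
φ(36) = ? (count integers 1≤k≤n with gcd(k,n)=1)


Factor n: 36 = 2^2 × 3^2
φ(n) = n · ∏(1 - 1/p) over distinct primes p | n
φ(36) = 36 · (1 - 1/2) · (1 - 1/3) = 12

φ(36) = 12


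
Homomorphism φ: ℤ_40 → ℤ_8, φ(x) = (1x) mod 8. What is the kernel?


Kernel = preimage of identity
ker(φ) = {x ∈ ℤ_40 : 1x ≡ 0 (mod 8)}. Since 8 | 40, φ is well-defined. The kernel is the cyclic subgroup ⟨8⟩ of ℤ_40 (order 5), i.e. {0, 8, 16, 24, 32}

ker(φ) = {0, 8, 16, 24, 32}


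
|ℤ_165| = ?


ℤ_n has n elements.

|ℤ_165| = 165


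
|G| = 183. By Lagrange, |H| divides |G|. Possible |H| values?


Lagrange's theorem: |H| divides |G|
|G| = 183
Divisors of 183: 1, 3, 61, 183

Possible subgroup orders: {1, 3, 61, 183}


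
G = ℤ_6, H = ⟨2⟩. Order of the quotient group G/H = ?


|⟨2⟩| = n / gcd(2, 6) = 6 / 2 = 3
H is normal (ℤ_6 is abelian).
|G/H| = |G| / |H| = 6 / 3 = 2

|G/H| = 2


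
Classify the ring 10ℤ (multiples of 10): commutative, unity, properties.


10ℤ is a commutative ring under +,× but has no multiplicative identity (1 ∉ 10ℤ); it has no zero divisors, but without unity it is not an integral domain
Commutative: Yes
Integral domain: No
Has unity: No

10ℤ (multiples of 10): Commutative=Yes, Unity=No


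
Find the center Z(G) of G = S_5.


Z(G) = {g ∈ G | gx = xg for all x ∈ G}
S_n is non-abelian for n ≥ 3; Z(S_5) is trivial

Z(S_5) = {e}


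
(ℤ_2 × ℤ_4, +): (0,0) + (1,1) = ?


Operation: componentwise addition mod (2, 4)
(0,0) + (1,1) = ((a₁+b₁) mod 2, (a₂+b₂) mod 4) with a = (0,0), b = (1,1)

(0,0) + (1,1) = (1,1)


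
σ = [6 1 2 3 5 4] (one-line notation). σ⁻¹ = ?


To find σ⁻¹, swap domain and range:
σ(1) = 6 → σ⁻¹(6) = 1
σ(2) = 1 → σ⁻¹(1) = 2
σ(3) = 2 → σ⁻¹(2) = 3
σ(4) = 3 → σ⁻¹(3) = 4
σ(5) = 5 → σ⁻¹(5) = 5
σ(6) = 4 → σ⁻¹(4) = 6

σ⁻¹ = [2 3 4 6 5 1]


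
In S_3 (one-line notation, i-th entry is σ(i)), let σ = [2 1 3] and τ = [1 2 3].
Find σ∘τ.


σ∘τ: apply τ first, then σ
1 →τ 1 →σ 2
2 →τ 2 →σ 1
3 →τ 3 →σ 3

σ∘τ = [2 1 3]


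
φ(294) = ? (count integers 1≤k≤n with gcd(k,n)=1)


Factor n: 294 = 2 × 3 × 7^2
φ(n) = n · ∏(1 - 1/p) over distinct primes p | n
φ(294) = 294 · (1 - 1/2) · (1 - 1/3) · (1 - 1/7) = 84

φ(294) = 84


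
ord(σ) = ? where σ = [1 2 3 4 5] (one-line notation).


Cycle decomposition: identity (all elements fixed)
Order = 1 (identity has order 1)

ord(σ) = 1


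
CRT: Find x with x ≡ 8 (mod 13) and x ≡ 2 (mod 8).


m₁ = 13, m₂ = 8, gcd = 1, so CRT applies. M = m₁·m₂ = 104
Let M₁ = M/m₁ = 8, M₂ = M/m₂ = 13
Find y₁ ≡ M₁⁻¹ (mod m₁): 8⁻¹ ≡ 5 (mod 13)
Find y₂ ≡ M₂⁻¹ (mod m₂): 13⁻¹ ≡ 5 (mod 8)
x = a₁·M₁·y₁ + a₂·M₂·y₂ = 8·8·5 + 2·13·5 = 450
Reduce mod 104: x ≡ 34
Check: 34 mod 13 = 8 ✓, 34 mod 8 = 2 ✓

x ≡ 34 (mod 104)


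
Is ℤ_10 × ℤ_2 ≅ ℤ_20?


Comparing ℤ_10 × ℤ_2 and ℤ_20:
gcd(10,2) = 2 ≠ 1. Max element order in ℤ_10×ℤ_2 is lcm(10,2) = 10 < 20, so it has no element of order 20

No, ℤ_10 × ℤ_2 ≇ ℤ_20


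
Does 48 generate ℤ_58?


g generates ℤ_n iff gcd(g, n) = 1
gcd(48, 58) = 2
Since gcd = 2 ≠ 1, ⟨48⟩ has order 29 < 58, so 48 is not a generator.

No, 48 does not generate ℤ_58


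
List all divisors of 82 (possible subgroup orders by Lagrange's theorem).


Lagrange's theorem: |H| divides |G|
|G| = 82
Divisors of 82: 1, 2, 41, 82

Possible subgroup orders: {1, 2, 41, 82}


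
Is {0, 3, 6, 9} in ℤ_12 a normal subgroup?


H = {0, 3, 6, 9} in ℤ_12
ℤ_12 is abelian; every subgroup of an abelian group is normal

Yes, normal subgroup


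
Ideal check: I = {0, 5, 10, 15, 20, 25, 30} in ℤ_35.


Check ideal conditions for I = {0, 5, 10, 15, 20, 25, 30} in ℤ_35:
(1) I is an additive subgroup? Yes
(2) For r ∈ ℤ_35 and a ∈ I: r·a ∈ I? Yes

Yes, I is an ideal of ℤ_35


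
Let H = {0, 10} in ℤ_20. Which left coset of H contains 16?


16 + H = {16 + h (mod 20) : h ∈ H}
16+0=16, 16+10=6
16 + H = {6, 16} = 6 + H

16 + H = {6, 16}


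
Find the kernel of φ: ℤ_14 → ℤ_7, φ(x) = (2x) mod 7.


Kernel = preimage of identity
ker(φ) = {x ∈ ℤ_14 : 2x ≡ 0 (mod 7)}. Since 7 | 14, φ is well-defined. The kernel is the cyclic subgroup ⟨7⟩ of ℤ_14 (order 2), i.e. {0, 7}

ker(φ) = {0, 7}


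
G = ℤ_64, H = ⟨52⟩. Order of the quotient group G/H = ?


|⟨52⟩| = n / gcd(52, 64) = 64 / 4 = 16
H is normal (ℤ_64 is abelian).
|G/H| = |G| / |H| = 64 / 16 = 4

|G/H| = 4


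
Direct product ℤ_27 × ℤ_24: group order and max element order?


|ℤ_27 × ℤ_24| = 27 × 24 = 648
Max element order = lcm(27,24) = 216
Cyclic? No (gcd=3)

|ℤ_27×ℤ_24| = 648, max element order = 216


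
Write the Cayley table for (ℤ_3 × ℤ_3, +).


Elements: {(0,0), (0,1), (0,2), (1,0), (1,1), (1,2), (2,0), (2,1), (2,2)}
Operation: componentwise addition mod (3, 3)
Entry (a, b) = ((a₁+b₁) mod 3, (a₂+b₂) mod 3)

Cayley table:
      | (0,0) | (0,1) | (0,2) | (1,0) | (1,1) | (1,2) | (2,0) | (2,1) | (2,2)
(0,0) | (0,0) | (0,1) | (0,2) | (1,0) | (1,1) | (1,2) | (2,0) | (2,1) | (2,2)
(0,1) | (0,1) | (0,2) | (0,0) | (1,1) | (1,2) | (1,0) | (2,1) | (2,2) | (2,0)
(0,2) | (0,2) | (0,0) | (0,1) | (1,2) | (1,0) | (1,1) | (2,2) | (2,0) | (2,1)
(1,0) | (1,0) | (1,1) | (1,2) | (2,0) | (2,1) | (2,2) | (0,0) | (0,1) | (0,2)
(1,1) | (1,1) | (1,2) | (1,0) | (2,1) | (2,2) | (2,0) | (0,1) | (0,2) | (0,0)
(1,2) | (1,2) | (1,0) | (1,1) | (2,2) | (2,0) | (2,1) | (0,2) | (0,0) | (0,1)
(2,0) | (2,0) | (2,1) | (2,2) | (0,0) | (0,1) | (0,2) | (1,0) | (1,1) | (1,2)
(2,1) | (2,1) | (2,2) | (2,0) | (0,1) | (0,2) | (0,0) | (1,1) | (1,2) | (1,0)
(2,2) | (2,2) | (2,0) | (2,1) | (0,2) | (0,0) | (0,1) | (1,2) | (1,0) | (1,1)


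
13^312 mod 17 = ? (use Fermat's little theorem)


Fermat's little theorem: if p is prime and gcd(a,p)=1, then a^(p-1) ≡ 1 (mod p)
p = 17 is prime, gcd(13,17) = 1
Reduce exponent: 312 mod 16 = 8
So 13^312 ≡ 13^8 (mod 17)
13^8 mod 17 = 1

13^312 ≡ 1 (mod 17)


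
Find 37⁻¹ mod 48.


Use the extended Euclidean algorithm to write 1 = 37·s + 48·t; then s mod 48 is the inverse.
Euclidean algorithm:
  37 = 0·48 + 37
  48 = 1·37 + 11
  37 = 3·11 + 4
  11 = 2·4 + 3
  4 = 1·3 + 1
  3 = 3·1 + 0
gcd(37,48) = 1
Back-substitution gives: 37·(13) + 48·(-10) = 1
So 37⁻¹ ≡ 13 ≡ 13 (mod 48)
Check: 37 × 13 = 481 ≡ 1 (mod 48) ✓

37⁻¹ ≡ 13 (mod 48)


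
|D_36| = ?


|D_n| = 2n (n rotations and n reflections)
|D_36| = 2×36 = 72

|D_36| = 72


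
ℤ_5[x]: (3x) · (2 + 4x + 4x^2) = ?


Expand and collect like terms; reduce coefficients mod 5:
x^0: 0·2 = 0 ≡ 0 (mod 5)
x^1: 0·4 + 3·2 = 6 ≡ 1 (mod 5)
x^2: 0·4 + 3·4 = 12 ≡ 2 (mod 5)
x^3: 3·4 = 12 ≡ 2 (mod 5)
Result: x + 2x^2 + 2x^3

f · g = x + 2x^2 + 2x^3


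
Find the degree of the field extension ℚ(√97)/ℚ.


√97 has minimal polynomial x² - 97 (irreducible over ℚ since 97 is squarefree)

[ℚ(√97)/ℚ] = 2


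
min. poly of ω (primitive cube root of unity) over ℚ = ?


ω satisfies x² + x + 1 = 0 (the cyclotomic polynomial Φ₃)

Minimal polynomial: x² + x + 1


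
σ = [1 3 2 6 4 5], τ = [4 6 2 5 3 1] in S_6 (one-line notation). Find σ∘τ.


σ∘τ: apply τ first, then σ
1 →τ 4 →σ 6
2 →τ 6 →σ 5
3 →τ 2 →σ 3
4 →τ 5 →σ 4
5 →τ 3 →σ 2
6 →τ 1 →σ 1

σ∘τ = [6 5 3 4 2 1]


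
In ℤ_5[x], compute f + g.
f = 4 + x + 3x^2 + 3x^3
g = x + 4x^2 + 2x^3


Add coefficients mod 5:
x^0: 4 + 0 = 4 (mod 5)
x^1: 1 + 1 = 2 (mod 5)
x^2: 3 + 4 = 2 (mod 5)
x^3: 3 + 2 = 0 (mod 5)
Result: 4 + 2x + 2x^2

f + g = 4 + 2x + 2x^2


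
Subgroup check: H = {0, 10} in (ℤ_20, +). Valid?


Subgroup test for H = {0, 10} in (ℤ_20, +):
(1) 0 ∈ H? Yes
(2) Closure: for all a,b ∈ H, (a+b) mod 20 ∈ H? Yes
(3) Inverses: for all a ∈ H, -a mod 20 ∈ H? Yes

Yes, H is a subgroup of ℤ_20


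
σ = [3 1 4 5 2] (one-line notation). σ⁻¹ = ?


To find σ⁻¹, swap domain and range:
σ(1) = 3 → σ⁻¹(3) = 1
σ(2) = 1 → σ⁻¹(1) = 2
σ(3) = 4 → σ⁻¹(4) = 3
σ(4) = 5 → σ⁻¹(5) = 4
σ(5) = 2 → σ⁻¹(2) = 5

σ⁻¹ = [2 5 1 3 4]


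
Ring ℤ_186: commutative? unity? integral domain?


ℤ_186 is a commutative ring with unity 1; 186 = 2×93 is composite, so 2·93 ≡ 0 gives zero divisors (not an integral domain)
Commutative: Yes
Integral domain: No
Has unity: Yes

ℤ_186: Commutative=Yes, Unity=Yes


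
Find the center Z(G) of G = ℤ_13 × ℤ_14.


Z(G) = {g ∈ G | gx = xg for all x ∈ G}
Direct product of abelian groups is abelian, so Z(G) = G

Z(ℤ_13 × ℤ_14) = ℤ_13 × ℤ_14


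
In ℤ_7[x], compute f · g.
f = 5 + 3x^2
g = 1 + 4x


Expand and collect like terms; reduce coefficients mod 7:
x^0: 5·1 = 5 ≡ 5 (mod 7)
x^1: 5·4 + 0·1 = 20 ≡ 6 (mod 7)
x^2: 0·4 + 3·1 = 3 ≡ 3 (mod 7)
x^3: 3·4 = 12 ≡ 5 (mod 7)
Result: 5 + 6x + 3x^2 + 5x^3

f · g = 5 + 6x + 3x^2 + 5x^3


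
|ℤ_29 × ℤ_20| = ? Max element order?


|ℤ_29 × ℤ_20| = 29 × 20 = 580
Max element order = lcm(29,20) = 580
Cyclic? Yes (gcd=1)

|ℤ_29×ℤ_20| = 580, max element order = 580


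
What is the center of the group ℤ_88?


Z(G) = {g ∈ G | gx = xg for all x ∈ G}
ℤ_88 is abelian, so Z(G) = G

Z(ℤ_88) = ℤ_88


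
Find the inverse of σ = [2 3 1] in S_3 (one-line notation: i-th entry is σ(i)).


To find σ⁻¹, swap domain and range:
σ(1) = 2 → σ⁻¹(2) = 1
σ(2) = 3 → σ⁻¹(3) = 2
σ(3) = 1 → σ⁻¹(1) = 3

σ⁻¹ = [3 1 2]
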